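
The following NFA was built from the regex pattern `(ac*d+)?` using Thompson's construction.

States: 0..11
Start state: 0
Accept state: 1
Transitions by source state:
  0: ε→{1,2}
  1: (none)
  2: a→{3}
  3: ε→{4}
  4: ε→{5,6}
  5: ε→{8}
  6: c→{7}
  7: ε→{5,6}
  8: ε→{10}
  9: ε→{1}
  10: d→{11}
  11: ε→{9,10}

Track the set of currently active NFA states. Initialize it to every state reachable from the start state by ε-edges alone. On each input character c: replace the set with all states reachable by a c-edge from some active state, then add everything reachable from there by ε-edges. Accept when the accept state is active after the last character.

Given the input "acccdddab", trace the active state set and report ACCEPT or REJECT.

initial (ε-close {0}): {0,1,2}
'a' @ 1: {3,4,5,6,8,10}
'c' @ 2: {5,6,7,8,10}
'c' @ 3: {5,6,7,8,10}
'c' @ 4: {5,6,7,8,10}
'd' @ 5: {1,9,10,11}  ✓accept
'd' @ 6: {1,9,10,11}  ✓accept
'd' @ 7: {1,9,10,11}  ✓accept
'a' @ 8: {}  — no active states
rest 'b' ignored (set empty)
end set {} — state 1 not in

Answer: REJECT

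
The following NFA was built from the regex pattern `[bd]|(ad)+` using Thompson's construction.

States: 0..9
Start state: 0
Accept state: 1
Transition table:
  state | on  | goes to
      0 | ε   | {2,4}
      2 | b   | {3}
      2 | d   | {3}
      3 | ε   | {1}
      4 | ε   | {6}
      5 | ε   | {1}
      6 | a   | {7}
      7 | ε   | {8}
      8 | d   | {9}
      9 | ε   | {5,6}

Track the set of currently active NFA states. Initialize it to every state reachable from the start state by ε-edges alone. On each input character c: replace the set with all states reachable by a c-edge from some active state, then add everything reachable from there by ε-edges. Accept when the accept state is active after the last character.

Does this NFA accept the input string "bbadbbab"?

Answer: REJECT

Derivation:
start: ε-closure({0}) = {0,2,4,6}
'b' @ 1: {1,3}  (accept∈set)
'b' @ 2: {}  — no active states
rest 'adbbab' ignored (set empty)
end set {} — state 1 not in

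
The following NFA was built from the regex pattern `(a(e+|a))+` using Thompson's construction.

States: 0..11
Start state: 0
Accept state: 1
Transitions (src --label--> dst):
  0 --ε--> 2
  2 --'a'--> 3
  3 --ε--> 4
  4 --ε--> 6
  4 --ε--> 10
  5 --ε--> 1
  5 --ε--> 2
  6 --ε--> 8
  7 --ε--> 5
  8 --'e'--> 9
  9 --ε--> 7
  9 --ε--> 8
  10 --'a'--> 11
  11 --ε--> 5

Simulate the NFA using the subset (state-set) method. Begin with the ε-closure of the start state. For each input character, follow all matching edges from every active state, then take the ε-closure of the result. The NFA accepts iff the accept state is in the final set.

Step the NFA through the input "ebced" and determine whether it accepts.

Answer: REJECT

Steps:
S₀ = ε-closure({0}) = {0,2}
'e' @ 1: {}  — dead — no transitions
rest 'bced' ignored (set empty)
final: {}; accept 1 not in set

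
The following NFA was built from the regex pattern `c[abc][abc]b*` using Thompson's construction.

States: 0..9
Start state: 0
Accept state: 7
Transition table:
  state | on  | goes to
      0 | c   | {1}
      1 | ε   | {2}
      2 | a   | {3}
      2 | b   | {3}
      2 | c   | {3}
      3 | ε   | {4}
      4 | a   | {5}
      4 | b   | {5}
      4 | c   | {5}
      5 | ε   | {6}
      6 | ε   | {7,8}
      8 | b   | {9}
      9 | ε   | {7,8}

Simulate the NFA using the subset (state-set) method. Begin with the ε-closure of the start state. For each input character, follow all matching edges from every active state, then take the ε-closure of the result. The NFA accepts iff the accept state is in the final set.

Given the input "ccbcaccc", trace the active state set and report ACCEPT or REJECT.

initial (ε-close {0}): {0}
'c' @ 1: {1,2}
'c' @ 2: {3,4}
'b' @ 3: {5,6,7,8}  ✓accept
'c' @ 4: {}  — dead — no transitions
rest 'accc' ignored (set empty)
end set {} — state 7 not in

Answer: REJECT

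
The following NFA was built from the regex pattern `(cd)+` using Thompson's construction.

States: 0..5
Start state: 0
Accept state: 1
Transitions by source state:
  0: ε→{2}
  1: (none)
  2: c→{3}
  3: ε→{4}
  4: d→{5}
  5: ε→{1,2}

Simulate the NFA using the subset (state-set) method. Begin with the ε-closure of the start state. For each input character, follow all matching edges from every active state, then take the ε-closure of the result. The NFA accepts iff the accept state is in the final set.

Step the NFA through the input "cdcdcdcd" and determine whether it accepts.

start: ε-closure({0}) = {0,2}
'c' @ 1: {3,4}
'd' @ 2: {1,2,5}  [accepting]
'c' @ 3: {3,4}
'd' @ 4: {1,2,5}  [accepting]
'c' @ 5: {3,4}
'd' @ 6: {1,2,5}  [accepting]
'c' @ 7: {3,4}
'd' @ 8: {1,2,5}  [accepting]
end set {1,2,5} — state 1 in

Answer: ACCEPT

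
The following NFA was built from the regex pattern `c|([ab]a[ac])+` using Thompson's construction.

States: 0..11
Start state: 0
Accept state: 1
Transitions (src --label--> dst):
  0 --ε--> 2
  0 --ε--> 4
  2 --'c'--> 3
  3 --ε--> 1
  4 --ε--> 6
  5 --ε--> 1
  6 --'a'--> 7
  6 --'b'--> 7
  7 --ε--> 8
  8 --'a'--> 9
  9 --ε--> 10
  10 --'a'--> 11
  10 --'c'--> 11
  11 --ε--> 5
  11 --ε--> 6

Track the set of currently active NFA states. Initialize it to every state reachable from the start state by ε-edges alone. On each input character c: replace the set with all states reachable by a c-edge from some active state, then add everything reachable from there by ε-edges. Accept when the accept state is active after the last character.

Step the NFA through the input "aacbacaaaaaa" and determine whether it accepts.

Answer: ACCEPT

Steps:
S₀ = ε-closure({0}) = {0,2,4,6}
'a' @ 1: {7,8}
'a' @ 2: {9,10}
'c' @ 3: {1,5,6,11}  (accept∈set)
'b' @ 4: {7,8}
'a' @ 5: {9,10}
'c' @ 6: {1,5,6,11}  (accept∈set)
'a' @ 7: {7,8}
'a' @ 8: {9,10}
'a' @ 9: {1,5,6,11}  (accept∈set)
'a' @ 10: {7,8}
'a' @ 11: {9,10}
'a' @ 12: {1,5,6,11}  (accept∈set)
final: {1,5,6,11}; accept 1 in set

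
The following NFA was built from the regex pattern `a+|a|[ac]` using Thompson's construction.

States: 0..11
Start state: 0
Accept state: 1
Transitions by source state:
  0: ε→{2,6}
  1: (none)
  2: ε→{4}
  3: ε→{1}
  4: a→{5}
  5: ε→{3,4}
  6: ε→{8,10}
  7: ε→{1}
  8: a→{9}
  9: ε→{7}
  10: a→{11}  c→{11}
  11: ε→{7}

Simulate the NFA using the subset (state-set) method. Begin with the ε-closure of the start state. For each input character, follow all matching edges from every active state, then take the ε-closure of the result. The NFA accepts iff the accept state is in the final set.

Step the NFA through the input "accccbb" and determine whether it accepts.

S₀ = ε-closure({0}) = {0,2,4,6,8,10}
'a' @ 1: {1,3,4,5,7,9,11}  [accepting]
'c' @ 2: {}  — dead — no transitions
rest 'cccbb' ignored (set empty)
final: {}; accept 1 not in set

Answer: REJECT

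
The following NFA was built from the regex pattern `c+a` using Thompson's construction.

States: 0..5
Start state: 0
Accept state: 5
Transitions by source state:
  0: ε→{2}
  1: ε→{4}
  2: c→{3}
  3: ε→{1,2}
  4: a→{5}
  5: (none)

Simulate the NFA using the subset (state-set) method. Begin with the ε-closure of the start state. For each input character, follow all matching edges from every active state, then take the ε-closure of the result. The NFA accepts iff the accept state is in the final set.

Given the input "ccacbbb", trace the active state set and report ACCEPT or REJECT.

Answer: REJECT

Steps:
start: ε-closure({0}) = {0,2}
'c' @ 1: {1,2,3,4}
'c' @ 2: {1,2,3,4}
'a' @ 3: {5}  ✓accept
'c' @ 4: {}  — state set empty
rest 'bbb' ignored (set empty)
after full input: {}  (accept=5 not in)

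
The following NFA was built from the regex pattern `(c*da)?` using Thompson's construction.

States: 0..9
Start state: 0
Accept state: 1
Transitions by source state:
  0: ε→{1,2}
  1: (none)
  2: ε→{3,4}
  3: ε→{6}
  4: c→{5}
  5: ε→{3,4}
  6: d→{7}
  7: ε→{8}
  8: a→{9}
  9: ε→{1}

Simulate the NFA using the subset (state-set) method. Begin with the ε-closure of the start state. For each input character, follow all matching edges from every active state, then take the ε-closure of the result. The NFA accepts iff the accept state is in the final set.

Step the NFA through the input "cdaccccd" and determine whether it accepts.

Answer: REJECT

Steps:
S₀ = ε-closure({0}) = {0,1,2,3,4,6}
'c' @ 1: {3,4,5,6}
'd' @ 2: {7,8}
'a' @ 3: {1,9}  ✓accept
'c' @ 4: {}  — dead — no transitions
rest 'cccd' ignored (set empty)
after full input: {}  (accept=1 not in)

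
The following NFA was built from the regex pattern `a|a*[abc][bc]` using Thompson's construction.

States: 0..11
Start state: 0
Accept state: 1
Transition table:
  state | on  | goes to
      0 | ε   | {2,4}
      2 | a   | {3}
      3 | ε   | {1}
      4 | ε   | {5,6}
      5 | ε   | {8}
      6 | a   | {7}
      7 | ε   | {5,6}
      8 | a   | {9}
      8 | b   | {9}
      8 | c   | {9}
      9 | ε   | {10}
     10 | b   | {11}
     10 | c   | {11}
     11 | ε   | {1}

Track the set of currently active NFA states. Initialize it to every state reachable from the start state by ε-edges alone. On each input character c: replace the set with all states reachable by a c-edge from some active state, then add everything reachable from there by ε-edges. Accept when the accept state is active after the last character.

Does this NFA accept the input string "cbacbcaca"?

S₀ = ε-closure({0}) = {0,2,4,5,6,8}
'c' @ 1: {9,10}
'b' @ 2: {1,11}  [accepting]
'a' @ 3: {}  — no active states
rest 'cbcaca' ignored (set empty)
after full input: {}  (accept=1 not in)

Answer: REJECT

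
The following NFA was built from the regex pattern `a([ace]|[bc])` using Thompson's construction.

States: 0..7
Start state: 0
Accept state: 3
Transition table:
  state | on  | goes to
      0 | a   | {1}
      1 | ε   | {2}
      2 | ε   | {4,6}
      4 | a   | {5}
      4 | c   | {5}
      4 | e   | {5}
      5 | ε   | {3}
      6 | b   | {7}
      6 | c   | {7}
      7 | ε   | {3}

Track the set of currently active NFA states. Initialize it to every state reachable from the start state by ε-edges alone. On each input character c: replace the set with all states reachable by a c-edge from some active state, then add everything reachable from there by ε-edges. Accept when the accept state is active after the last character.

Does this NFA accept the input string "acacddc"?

S₀ = ε-closure({0}) = {0}
'a' @ 1: {1,2,4,6}
'c' @ 2: {3,5,7}  [accepting]
'a' @ 3: {}  — state set empty
rest 'cddc' ignored (set empty)
end set {} — state 3 not in

Answer: REJECT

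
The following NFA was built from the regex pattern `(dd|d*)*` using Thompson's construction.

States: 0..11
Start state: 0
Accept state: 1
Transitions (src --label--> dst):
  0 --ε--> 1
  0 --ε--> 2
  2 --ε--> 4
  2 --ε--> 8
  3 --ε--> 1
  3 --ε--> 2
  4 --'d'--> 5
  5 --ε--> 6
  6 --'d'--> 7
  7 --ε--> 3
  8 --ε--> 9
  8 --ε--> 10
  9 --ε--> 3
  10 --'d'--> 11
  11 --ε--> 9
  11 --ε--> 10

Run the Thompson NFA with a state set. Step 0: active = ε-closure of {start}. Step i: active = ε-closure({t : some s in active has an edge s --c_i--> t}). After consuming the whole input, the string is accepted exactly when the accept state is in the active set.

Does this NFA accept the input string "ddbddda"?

start: ε-closure({0}) = {0,1,2,3,4,8,9,10}
'd' @ 1: {1,2,3,4,5,6,8,9,10,11}  [accepting]
'd' @ 2: {1,2,3,4,5,6,7,8,9,10,11}  [accepting]
'b' @ 3: {}  — dead — no transitions
rest 'ddda' ignored (set empty)
end set {} — state 1 not in

Answer: REJECT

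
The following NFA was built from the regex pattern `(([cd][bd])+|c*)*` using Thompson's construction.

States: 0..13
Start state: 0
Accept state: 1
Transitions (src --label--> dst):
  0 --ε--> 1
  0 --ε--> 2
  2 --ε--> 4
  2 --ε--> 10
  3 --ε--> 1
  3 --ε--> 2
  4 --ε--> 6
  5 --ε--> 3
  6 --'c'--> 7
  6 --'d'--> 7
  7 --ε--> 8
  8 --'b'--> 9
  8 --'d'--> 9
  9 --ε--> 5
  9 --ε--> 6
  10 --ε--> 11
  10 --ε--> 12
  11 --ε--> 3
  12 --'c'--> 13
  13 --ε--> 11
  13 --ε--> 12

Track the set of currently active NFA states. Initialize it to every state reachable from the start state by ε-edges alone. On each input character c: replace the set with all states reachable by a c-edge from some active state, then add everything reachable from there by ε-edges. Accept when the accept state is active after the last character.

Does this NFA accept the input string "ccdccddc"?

Answer: ACCEPT

Derivation:
start: ε-closure({0}) = {0,1,2,3,4,6,10,11,12}
'c' @ 1: {1,2,3,4,6,7,8,10,11,12,13}  [accepting]
'c' @ 2: {1,2,3,4,6,7,8,10,11,12,13}  [accepting]
'd' @ 3: {1,2,3,4,5,6,7,8,9,10,11,12}  [accepting]
'c' @ 4: {1,2,3,4,6,7,8,10,11,12,13}  [accepting]
'c' @ 5: {1,2,3,4,6,7,8,10,11,12,13}  [accepting]
'd' @ 6: {1,2,3,4,5,6,7,8,9,10,11,12}  [accepting]
'd' @ 7: {1,2,3,4,5,6,7,8,9,10,11,12}  [accepting]
'c' @ 8: {1,2,3,4,6,7,8,10,11,12,13}  [accepting]
end set {1,2,3,4,6,7,8,10,11,12,13} — state 1 in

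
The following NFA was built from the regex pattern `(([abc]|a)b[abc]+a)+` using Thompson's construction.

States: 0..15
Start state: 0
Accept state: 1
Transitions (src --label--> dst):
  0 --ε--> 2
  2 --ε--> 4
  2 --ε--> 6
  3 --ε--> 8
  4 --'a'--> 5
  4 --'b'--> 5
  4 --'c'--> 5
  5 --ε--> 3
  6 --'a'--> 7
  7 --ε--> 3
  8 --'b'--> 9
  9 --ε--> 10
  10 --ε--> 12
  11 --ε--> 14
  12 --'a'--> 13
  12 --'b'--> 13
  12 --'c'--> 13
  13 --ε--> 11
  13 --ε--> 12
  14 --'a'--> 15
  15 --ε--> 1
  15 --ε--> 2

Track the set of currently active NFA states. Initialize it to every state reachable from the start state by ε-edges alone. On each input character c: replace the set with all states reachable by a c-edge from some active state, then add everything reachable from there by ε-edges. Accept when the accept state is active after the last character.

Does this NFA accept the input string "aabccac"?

start: ε-closure({0}) = {0,2,4,6}
'a' @ 1: {3,5,7,8}
'a' @ 2: {}  — no active states
rest 'bccac' ignored (set empty)
end set {} — state 1 not in

Answer: REJECT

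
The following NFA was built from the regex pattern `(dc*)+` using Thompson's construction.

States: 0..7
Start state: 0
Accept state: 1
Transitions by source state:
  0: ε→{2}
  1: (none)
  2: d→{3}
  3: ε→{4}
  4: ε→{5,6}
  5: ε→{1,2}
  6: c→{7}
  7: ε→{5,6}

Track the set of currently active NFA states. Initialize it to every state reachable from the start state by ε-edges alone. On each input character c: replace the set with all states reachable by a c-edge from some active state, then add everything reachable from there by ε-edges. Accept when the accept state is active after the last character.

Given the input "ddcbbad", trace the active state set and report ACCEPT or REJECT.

Answer: REJECT

Steps:
S₀ = ε-closure({0}) = {0,2}
'd' @ 1: {1,2,3,4,5,6}  (accept∈set)
'd' @ 2: {1,2,3,4,5,6}  (accept∈set)
'c' @ 3: {1,2,5,6,7}  (accept∈set)
'b' @ 4: {}  — no active states
rest 'bad' ignored (set empty)
end set {} — state 1 not in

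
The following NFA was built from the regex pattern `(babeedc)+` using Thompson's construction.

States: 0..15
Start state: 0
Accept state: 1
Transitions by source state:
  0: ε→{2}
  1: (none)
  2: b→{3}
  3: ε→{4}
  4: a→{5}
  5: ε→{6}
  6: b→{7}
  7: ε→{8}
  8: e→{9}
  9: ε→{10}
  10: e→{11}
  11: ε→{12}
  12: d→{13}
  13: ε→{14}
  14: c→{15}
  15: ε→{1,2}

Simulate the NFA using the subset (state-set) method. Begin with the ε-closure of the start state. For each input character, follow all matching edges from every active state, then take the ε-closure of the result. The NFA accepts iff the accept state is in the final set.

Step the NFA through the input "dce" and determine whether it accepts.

start: ε-closure({0}) = {0,2}
'd' @ 1: {}  — state set empty
rest 'ce' ignored (set empty)
end set {} — state 1 not in

Answer: REJECT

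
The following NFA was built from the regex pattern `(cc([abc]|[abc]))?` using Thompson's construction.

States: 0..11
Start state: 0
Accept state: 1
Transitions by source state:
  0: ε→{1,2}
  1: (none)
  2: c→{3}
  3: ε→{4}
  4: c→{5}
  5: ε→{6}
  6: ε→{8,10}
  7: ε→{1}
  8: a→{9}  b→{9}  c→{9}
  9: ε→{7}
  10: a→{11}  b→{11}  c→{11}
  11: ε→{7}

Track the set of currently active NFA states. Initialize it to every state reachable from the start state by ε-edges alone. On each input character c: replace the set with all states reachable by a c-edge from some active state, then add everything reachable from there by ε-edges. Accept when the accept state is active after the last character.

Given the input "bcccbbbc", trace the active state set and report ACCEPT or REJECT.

S₀ = ε-closure({0}) = {0,1,2}
'b' @ 1: {}  — dead — no transitions
rest 'cccbbbc' ignored (set empty)
final: {}; accept 1 not in set

Answer: REJECT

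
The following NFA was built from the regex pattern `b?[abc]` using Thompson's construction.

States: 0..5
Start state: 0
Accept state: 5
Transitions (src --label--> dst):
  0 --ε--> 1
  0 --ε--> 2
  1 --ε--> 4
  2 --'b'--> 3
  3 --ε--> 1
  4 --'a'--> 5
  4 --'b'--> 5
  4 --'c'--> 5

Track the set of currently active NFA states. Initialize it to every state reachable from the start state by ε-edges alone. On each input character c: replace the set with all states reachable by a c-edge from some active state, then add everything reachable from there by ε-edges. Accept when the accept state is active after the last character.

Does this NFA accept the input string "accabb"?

initial (ε-close {0}): {0,1,2,4}
'a' @ 1: {5}  [accepting]
'c' @ 2: {}  — state set empty
rest 'cabb' ignored (set empty)
after full input: {}  (accept=5 not in)

Answer: REJECT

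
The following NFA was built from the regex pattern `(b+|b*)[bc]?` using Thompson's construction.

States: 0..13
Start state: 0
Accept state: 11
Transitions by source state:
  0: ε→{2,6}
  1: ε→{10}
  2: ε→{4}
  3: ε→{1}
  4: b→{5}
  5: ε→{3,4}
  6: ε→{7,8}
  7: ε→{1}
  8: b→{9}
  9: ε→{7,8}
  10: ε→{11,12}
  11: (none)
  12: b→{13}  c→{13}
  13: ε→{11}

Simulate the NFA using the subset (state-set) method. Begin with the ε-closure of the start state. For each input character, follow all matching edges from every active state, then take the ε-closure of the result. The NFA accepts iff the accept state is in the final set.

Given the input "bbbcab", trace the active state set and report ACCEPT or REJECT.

Answer: REJECT

Steps:
S₀ = ε-closure({0}) = {0,1,2,4,6,7,8,10,11,12}
'b' @ 1: {1,3,4,5,7,8,9,10,11,12,13}  [accepting]
'b' @ 2: {1,3,4,5,7,8,9,10,11,12,13}  [accepting]
'b' @ 3: {1,3,4,5,7,8,9,10,11,12,13}  [accepting]
'c' @ 4: {11,13}  [accepting]
'a' @ 5: {}  — dead — no transitions
rest 'b' ignored (set empty)
end set {} — state 11 not in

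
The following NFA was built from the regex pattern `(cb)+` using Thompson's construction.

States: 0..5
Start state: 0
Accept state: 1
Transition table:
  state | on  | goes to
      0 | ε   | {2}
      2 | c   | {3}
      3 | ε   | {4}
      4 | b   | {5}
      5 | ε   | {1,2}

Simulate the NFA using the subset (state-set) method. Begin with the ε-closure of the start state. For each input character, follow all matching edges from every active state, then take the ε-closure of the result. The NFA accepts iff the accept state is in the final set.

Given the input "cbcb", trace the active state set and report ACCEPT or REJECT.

Answer: ACCEPT

Steps:
S₀ = ε-closure({0}) = {0,2}
'c' @ 1: {3,4}
'b' @ 2: {1,2,5}  [accepting]
'c' @ 3: {3,4}
'b' @ 4: {1,2,5}  [accepting]
final: {1,2,5}; accept 1 in set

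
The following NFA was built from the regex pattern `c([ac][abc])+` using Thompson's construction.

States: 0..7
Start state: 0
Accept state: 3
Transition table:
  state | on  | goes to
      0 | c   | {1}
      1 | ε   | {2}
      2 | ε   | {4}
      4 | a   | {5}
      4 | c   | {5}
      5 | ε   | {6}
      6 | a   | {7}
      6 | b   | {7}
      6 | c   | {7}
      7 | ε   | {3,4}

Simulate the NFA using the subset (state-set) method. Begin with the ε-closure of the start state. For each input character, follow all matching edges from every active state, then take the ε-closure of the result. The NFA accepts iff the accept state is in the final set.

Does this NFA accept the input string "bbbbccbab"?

Answer: REJECT

Steps:
initial (ε-close {0}): {0}
'b' @ 1: {}  — state set empty
rest 'bbbccbab' ignored (set empty)
final: {}; accept 3 not in set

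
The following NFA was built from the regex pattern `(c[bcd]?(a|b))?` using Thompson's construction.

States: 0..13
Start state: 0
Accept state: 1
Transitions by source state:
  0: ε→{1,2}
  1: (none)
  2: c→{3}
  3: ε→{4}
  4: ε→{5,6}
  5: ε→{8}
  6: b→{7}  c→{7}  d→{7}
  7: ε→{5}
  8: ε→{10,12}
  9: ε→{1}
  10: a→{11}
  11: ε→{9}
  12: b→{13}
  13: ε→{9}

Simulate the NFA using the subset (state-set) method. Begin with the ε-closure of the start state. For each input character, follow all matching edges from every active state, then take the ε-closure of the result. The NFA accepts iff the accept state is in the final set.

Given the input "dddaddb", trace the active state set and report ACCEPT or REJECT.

initial (ε-close {0}): {0,1,2}
'd' @ 1: {}  — no active states
rest 'ddaddb' ignored (set empty)
end set {} — state 1 not in

Answer: REJECT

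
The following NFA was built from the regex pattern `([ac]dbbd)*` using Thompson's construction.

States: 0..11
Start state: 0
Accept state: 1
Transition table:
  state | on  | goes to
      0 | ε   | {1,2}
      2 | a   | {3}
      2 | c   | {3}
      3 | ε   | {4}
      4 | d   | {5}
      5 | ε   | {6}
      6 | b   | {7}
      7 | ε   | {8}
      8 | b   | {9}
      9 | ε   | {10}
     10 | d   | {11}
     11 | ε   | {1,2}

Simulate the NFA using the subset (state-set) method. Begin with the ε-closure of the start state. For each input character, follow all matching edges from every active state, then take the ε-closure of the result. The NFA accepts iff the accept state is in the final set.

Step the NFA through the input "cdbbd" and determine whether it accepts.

Answer: ACCEPT

Derivation:
initial (ε-close {0}): {0,1,2}
'c' @ 1: {3,4}
'd' @ 2: {5,6}
'b' @ 3: {7,8}
'b' @ 4: {9,10}
'd' @ 5: {1,2,11}  [accepting]
end set {1,2,11} — state 1 in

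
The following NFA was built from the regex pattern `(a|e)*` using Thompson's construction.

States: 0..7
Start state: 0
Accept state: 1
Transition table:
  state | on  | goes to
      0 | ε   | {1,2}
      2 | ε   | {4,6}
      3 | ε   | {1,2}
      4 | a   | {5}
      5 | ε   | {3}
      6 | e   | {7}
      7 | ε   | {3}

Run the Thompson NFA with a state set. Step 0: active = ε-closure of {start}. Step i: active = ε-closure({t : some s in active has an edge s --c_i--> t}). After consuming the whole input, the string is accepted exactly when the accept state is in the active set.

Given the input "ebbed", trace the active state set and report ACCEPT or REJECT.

initial (ε-close {0}): {0,1,2,4,6}
'e' @ 1: {1,2,3,4,6,7}  [accepting]
'b' @ 2: {}  — state set empty
rest 'bed' ignored (set empty)
end set {} — state 1 not in

Answer: REJECT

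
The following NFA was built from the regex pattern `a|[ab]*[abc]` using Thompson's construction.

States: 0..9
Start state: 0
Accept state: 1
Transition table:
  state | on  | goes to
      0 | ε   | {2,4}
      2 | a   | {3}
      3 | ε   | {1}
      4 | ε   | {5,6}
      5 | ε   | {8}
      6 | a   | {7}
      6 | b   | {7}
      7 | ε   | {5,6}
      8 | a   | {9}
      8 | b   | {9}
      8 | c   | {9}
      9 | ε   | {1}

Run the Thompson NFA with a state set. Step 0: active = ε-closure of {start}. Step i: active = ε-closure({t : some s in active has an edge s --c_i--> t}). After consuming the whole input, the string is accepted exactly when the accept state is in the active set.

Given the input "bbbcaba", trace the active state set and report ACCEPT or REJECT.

start: ε-closure({0}) = {0,2,4,5,6,8}
'b' @ 1: {1,5,6,7,8,9}  ✓accept
'b' @ 2: {1,5,6,7,8,9}  ✓accept
'b' @ 3: {1,5,6,7,8,9}  ✓accept
'c' @ 4: {1,9}  ✓accept
'a' @ 5: {}  — no active states
rest 'ba' ignored (set empty)
end set {} — state 1 not in

Answer: REJECT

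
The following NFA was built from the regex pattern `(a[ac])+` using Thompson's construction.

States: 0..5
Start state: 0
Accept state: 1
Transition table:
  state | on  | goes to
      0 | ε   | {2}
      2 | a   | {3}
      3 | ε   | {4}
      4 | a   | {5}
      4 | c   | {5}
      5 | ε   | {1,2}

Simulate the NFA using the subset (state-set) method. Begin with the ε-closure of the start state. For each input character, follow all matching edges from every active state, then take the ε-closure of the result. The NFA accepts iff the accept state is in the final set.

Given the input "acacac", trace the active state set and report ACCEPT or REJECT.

start: ε-closure({0}) = {0,2}
'a' @ 1: {3,4}
'c' @ 2: {1,2,5}  ✓accept
'a' @ 3: {3,4}
'c' @ 4: {1,2,5}  ✓accept
'a' @ 5: {3,4}
'c' @ 6: {1,2,5}  ✓accept
final: {1,2,5}; accept 1 in set

Answer: ACCEPT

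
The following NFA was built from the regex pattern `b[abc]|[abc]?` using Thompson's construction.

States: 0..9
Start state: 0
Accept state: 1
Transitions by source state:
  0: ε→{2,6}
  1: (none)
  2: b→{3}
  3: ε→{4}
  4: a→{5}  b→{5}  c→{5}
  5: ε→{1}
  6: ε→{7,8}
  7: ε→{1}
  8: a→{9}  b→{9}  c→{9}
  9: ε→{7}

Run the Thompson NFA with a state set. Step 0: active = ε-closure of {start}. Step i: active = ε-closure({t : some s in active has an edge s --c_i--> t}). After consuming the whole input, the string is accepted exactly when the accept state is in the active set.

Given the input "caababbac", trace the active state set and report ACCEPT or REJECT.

initial (ε-close {0}): {0,1,2,6,7,8}
'c' @ 1: {1,7,9}  ✓accept
'a' @ 2: {}  — dead — no transitions
rest 'ababbac' ignored (set empty)
final: {}; accept 1 not in set

Answer: REJECT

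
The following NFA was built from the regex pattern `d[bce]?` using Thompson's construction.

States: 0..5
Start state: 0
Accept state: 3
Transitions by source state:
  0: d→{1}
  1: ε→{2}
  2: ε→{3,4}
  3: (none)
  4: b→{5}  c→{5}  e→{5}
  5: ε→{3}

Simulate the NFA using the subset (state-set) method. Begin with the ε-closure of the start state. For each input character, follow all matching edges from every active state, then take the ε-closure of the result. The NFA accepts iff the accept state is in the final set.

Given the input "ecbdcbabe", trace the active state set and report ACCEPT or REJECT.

Answer: REJECT

Trace:
initial (ε-close {0}): {0}
'e' @ 1: {}  — no active states
rest 'cbdcbabe' ignored (set empty)
final: {}; accept 3 not in set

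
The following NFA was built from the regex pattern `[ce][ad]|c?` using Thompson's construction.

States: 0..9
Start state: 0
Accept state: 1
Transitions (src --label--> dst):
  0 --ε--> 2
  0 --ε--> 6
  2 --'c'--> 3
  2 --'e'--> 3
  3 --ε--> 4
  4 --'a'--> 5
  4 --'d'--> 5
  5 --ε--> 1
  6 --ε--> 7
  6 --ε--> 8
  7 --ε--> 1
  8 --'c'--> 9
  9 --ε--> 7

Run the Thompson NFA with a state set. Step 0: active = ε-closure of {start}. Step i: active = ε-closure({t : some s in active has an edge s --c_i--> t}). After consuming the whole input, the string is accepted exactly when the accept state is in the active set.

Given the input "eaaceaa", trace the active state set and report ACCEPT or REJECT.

Answer: REJECT

Derivation:
initial (ε-close {0}): {0,1,2,6,7,8}
'e' @ 1: {3,4}
'a' @ 2: {1,5}  [accepting]
'a' @ 3: {}  — no active states
rest 'ceaa' ignored (set empty)
final: {}; accept 1 not in set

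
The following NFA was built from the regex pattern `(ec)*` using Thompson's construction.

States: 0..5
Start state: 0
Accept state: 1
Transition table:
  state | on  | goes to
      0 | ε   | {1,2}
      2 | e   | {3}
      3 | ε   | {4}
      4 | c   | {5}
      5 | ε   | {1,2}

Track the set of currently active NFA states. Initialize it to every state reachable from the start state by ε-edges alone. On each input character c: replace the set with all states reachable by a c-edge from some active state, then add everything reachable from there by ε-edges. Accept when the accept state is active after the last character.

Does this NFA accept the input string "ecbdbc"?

S₀ = ε-closure({0}) = {0,1,2}
'e' @ 1: {3,4}
'c' @ 2: {1,2,5}  ✓accept
'b' @ 3: {}  — state set empty
rest 'dbc' ignored (set empty)
after full input: {}  (accept=1 not in)

Answer: REJECT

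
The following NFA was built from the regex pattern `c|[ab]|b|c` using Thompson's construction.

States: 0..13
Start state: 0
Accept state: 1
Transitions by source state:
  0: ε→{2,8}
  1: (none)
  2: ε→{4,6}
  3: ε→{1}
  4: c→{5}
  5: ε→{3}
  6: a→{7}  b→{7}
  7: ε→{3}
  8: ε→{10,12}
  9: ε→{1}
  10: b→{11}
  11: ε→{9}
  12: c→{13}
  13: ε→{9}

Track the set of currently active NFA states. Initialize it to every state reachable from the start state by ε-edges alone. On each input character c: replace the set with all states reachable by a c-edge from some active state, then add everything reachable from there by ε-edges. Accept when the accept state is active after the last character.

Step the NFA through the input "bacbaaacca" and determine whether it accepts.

Answer: REJECT

Steps:
initial (ε-close {0}): {0,2,4,6,8,10,12}
'b' @ 1: {1,3,7,9,11}  [accepting]
'a' @ 2: {}  — no active states
rest 'cbaaacca' ignored (set empty)
end set {} — state 1 not in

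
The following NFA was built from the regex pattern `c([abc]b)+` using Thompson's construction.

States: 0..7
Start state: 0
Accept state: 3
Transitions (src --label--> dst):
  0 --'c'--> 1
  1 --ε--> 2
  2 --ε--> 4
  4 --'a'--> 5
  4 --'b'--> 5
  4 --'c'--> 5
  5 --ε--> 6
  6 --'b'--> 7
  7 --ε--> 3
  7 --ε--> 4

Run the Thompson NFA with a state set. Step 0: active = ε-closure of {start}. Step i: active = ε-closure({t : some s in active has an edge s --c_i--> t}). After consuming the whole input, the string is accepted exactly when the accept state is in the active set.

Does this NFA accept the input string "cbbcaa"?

Answer: REJECT

Derivation:
start: ε-closure({0}) = {0}
'c' @ 1: {1,2,4}
'b' @ 2: {5,6}
'b' @ 3: {3,4,7}  [accepting]
'c' @ 4: {5,6}
'a' @ 5: {}  — dead — no transitions
rest 'a' ignored (set empty)
after full input: {}  (accept=3 not in)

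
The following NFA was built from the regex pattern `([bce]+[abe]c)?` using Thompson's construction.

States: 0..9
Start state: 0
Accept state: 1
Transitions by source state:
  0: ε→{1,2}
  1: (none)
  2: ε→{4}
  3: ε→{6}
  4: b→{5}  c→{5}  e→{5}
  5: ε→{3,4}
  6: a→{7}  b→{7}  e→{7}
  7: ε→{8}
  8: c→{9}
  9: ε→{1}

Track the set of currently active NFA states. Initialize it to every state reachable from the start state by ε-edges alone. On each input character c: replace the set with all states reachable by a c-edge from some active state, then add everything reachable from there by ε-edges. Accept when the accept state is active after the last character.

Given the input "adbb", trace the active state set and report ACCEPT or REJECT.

Answer: REJECT

Trace:
initial (ε-close {0}): {0,1,2,4}
'a' @ 1: {}  — no active states
rest 'dbb' ignored (set empty)
end set {} — state 1 not in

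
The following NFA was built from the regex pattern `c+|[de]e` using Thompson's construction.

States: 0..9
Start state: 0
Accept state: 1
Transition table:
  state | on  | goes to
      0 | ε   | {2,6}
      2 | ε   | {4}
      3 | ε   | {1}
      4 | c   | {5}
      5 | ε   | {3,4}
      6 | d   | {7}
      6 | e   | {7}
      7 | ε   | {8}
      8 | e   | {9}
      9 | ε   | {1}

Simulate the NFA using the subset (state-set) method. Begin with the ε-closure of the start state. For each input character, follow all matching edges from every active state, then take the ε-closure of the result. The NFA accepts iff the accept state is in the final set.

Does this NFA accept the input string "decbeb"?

Answer: REJECT

Derivation:
initial (ε-close {0}): {0,2,4,6}
'd' @ 1: {7,8}
'e' @ 2: {1,9}  [accepting]
'c' @ 3: {}  — state set empty
rest 'beb' ignored (set empty)
end set {} — state 1 not in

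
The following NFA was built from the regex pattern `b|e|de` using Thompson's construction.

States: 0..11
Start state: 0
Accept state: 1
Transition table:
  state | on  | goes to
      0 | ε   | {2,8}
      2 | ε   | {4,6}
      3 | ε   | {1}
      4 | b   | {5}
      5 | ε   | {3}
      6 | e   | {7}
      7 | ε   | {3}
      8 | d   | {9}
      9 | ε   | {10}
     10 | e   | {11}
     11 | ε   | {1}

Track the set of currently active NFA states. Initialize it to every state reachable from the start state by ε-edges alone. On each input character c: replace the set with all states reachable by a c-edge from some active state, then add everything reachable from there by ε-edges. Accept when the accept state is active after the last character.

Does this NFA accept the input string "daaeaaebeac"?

Answer: REJECT

Derivation:
start: ε-closure({0}) = {0,2,4,6,8}
'd' @ 1: {9,10}
'a' @ 2: {}  — state set empty
rest 'aeaaebeac' ignored (set empty)
end set {} — state 1 not in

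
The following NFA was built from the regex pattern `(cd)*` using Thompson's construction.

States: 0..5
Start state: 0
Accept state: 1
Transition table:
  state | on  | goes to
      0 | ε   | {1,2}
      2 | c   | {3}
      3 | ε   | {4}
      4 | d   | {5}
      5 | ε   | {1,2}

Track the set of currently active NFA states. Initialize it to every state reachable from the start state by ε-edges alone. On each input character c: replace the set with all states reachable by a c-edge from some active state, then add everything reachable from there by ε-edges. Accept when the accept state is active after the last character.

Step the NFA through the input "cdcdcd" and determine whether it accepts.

Answer: ACCEPT

Steps:
initial (ε-close {0}): {0,1,2}
'c' @ 1: {3,4}
'd' @ 2: {1,2,5}  [accepting]
'c' @ 3: {3,4}
'd' @ 4: {1,2,5}  [accepting]
'c' @ 5: {3,4}
'd' @ 6: {1,2,5}  [accepting]
after full input: {1,2,5}  (accept=1 in)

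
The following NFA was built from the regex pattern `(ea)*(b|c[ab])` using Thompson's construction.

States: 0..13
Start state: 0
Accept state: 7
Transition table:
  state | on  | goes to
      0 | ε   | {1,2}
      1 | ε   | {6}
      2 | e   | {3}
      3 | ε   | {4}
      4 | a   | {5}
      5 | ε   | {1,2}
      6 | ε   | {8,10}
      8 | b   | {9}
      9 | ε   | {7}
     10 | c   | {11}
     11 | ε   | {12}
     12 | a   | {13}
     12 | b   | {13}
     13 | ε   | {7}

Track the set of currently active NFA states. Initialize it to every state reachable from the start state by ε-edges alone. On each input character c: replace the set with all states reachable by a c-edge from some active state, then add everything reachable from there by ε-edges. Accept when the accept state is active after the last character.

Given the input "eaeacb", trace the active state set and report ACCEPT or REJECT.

S₀ = ε-closure({0}) = {0,1,2,6,8,10}
'e' @ 1: {3,4}
'a' @ 2: {1,2,5,6,8,10}
'e' @ 3: {3,4}
'a' @ 4: {1,2,5,6,8,10}
'c' @ 5: {11,12}
'b' @ 6: {7,13}  ✓accept
final: {7,13}; accept 7 in set

Answer: ACCEPT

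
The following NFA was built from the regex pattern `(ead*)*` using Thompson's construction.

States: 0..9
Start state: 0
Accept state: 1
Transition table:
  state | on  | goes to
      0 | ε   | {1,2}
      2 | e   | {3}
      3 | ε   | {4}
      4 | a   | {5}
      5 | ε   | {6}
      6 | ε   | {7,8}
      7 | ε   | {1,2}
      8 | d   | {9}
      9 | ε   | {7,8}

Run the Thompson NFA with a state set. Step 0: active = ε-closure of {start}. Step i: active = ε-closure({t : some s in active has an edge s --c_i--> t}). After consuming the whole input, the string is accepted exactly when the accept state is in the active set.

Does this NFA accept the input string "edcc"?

Answer: REJECT

Steps:
S₀ = ε-closure({0}) = {0,1,2}
'e' @ 1: {3,4}
'd' @ 2: {}  — no active states
rest 'cc' ignored (set empty)
end set {} — state 1 not in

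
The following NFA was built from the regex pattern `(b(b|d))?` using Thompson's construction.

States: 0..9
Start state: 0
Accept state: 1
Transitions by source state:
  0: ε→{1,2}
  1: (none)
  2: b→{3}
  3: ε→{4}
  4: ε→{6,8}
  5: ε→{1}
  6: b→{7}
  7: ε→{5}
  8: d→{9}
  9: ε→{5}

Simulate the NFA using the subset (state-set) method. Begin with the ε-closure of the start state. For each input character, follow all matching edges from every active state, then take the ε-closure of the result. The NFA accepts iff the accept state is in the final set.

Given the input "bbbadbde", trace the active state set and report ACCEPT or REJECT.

Answer: REJECT

Derivation:
S₀ = ε-closure({0}) = {0,1,2}
'b' @ 1: {3,4,6,8}
'b' @ 2: {1,5,7}  (accept∈set)
'b' @ 3: {}  — state set empty
rest 'adbde' ignored (set empty)
end set {} — state 1 not in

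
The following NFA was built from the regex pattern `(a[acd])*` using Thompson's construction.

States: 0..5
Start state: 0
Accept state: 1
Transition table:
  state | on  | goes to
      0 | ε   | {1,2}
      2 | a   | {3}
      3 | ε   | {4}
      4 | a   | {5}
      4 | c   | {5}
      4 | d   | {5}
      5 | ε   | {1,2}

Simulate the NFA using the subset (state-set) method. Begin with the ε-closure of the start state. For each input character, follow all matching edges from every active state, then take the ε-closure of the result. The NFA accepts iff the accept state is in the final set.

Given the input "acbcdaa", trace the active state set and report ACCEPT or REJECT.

Answer: REJECT

Trace:
start: ε-closure({0}) = {0,1,2}
'a' @ 1: {3,4}
'c' @ 2: {1,2,5}  (accept∈set)
'b' @ 3: {}  — dead — no transitions
rest 'cdaa' ignored (set empty)
final: {}; accept 1 not in set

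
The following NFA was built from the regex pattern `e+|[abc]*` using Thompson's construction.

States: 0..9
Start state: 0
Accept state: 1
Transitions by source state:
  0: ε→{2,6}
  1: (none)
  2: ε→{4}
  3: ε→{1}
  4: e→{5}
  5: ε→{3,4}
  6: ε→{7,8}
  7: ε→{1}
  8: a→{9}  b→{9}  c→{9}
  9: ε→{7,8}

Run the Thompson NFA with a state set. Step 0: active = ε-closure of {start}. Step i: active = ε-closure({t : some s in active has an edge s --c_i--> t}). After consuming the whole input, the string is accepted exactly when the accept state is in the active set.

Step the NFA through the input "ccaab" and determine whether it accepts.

Answer: ACCEPT

Steps:
initial (ε-close {0}): {0,1,2,4,6,7,8}
'c' @ 1: {1,7,8,9}  [accepting]
'c' @ 2: {1,7,8,9}  [accepting]
'a' @ 3: {1,7,8,9}  [accepting]
'a' @ 4: {1,7,8,9}  [accepting]
'b' @ 5: {1,7,8,9}  [accepting]
end set {1,7,8,9} — state 1 in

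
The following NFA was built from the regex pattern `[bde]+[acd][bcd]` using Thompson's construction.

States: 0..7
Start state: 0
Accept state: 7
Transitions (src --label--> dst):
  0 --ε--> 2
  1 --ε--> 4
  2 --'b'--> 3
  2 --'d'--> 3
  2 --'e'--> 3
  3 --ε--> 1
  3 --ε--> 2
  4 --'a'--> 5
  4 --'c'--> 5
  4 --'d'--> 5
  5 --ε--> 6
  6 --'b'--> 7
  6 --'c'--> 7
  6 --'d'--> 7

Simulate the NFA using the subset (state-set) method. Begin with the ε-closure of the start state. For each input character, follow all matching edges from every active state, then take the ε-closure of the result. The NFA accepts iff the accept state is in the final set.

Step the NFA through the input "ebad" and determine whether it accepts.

Answer: ACCEPT

Trace:
S₀ = ε-closure({0}) = {0,2}
'e' @ 1: {1,2,3,4}
'b' @ 2: {1,2,3,4}
'a' @ 3: {5,6}
'd' @ 4: {7}  [accepting]
final: {7}; accept 7 in set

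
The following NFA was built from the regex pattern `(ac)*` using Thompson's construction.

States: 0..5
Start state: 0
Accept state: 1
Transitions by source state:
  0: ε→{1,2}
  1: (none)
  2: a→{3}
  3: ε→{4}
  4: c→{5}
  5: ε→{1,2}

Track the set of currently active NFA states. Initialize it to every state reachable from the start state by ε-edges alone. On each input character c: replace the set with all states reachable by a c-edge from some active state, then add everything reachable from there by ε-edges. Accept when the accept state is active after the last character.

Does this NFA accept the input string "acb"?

initial (ε-close {0}): {0,1,2}
'a' @ 1: {3,4}
'c' @ 2: {1,2,5}  ✓accept
'b' @ 3: {}  — dead — no transitions
after full input: {}  (accept=1 not in)

Answer: REJECT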